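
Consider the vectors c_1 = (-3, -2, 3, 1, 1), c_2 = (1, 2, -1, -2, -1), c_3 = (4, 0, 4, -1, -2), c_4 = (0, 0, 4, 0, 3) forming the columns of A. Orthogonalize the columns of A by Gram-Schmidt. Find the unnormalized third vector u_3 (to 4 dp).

u_3 = (4.0000, -0.8000, 4.0000, 0.0000, -1.6000)

e_1 = c_1/‖c_1‖ = (-3, -2, 3, 1, 1)/4.8990 = (-0.6124, -0.4082, 0.6124, 0.2041, 0.2041).
r_{12} = e_1·c_2 = -2.6536.
u_2 = c_2 + 2.6536·e_1 = (-0.6250, 0.9167, 0.6250, -1.4583, -0.4583).
‖u_2‖ = 1.9896, so e_2 = (-0.3141, 0.4607, 0.3141, -0.7330, -0.2304).
r_{13} = e_1·c_3 = -0.6124; r_{23} = e_2·c_3 = 1.1937.
u_3 = c_3 + 0.6124·e_1 − 1.1937·e_2 = (4.0000, -0.8000, 4.0000, 0.0000, -1.6000).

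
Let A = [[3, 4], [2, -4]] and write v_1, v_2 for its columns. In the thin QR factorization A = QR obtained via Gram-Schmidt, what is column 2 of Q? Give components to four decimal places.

q_1 = v_1/‖v_1‖ = (3, 2)/3.6056 = (0.8321, 0.5547).
r_{12} = q_1·v_2 = 1.1094.
u_2 = v_2 − 1.1094·q_1 = (3.0769, -4.6154).
‖u_2‖ = 5.5470, so q_2 = (0.5547, -0.8321).

q_2 = (0.5547, -0.8321)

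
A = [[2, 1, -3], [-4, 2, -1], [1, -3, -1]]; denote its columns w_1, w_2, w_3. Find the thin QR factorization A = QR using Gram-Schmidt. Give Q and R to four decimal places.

Q = [[0.4364, 0.5831, -0.6852], [-0.8729, 0.0897, -0.4796], [0.2182, -0.8074, -0.5482]], R = [[4.5826, -1.9640, -0.6547], [0.0000, 3.1848, -1.0317], [0.0000, 0.0000, 3.0833]]

w_1 = (2, -4, 1); ‖w_1‖ = 4.5826, so e_1 = (0.4364, -0.8729, 0.2182).
e_1·w_2 = 0.4364·1 + (-0.8729)·2 + 0.2182·(-3) = -1.9640.
u_2 = w_2 + 1.9640·e_1 = (1.8571, 0.2857, -2.5714).
‖u_2‖ = 3.1848, so e_2 = (0.5831, 0.0897, -0.8074).
e_1·w_3 = 0.4364·(-3) + (-0.8729)·(-1) + 0.2182·(-1) = -0.6547; e_2·w_3 = 0.5831·(-3) + 0.0897·(-1) + (-0.8074)·(-1) = -1.0317.
u_3 = w_3 + 0.6547·e_1 + 1.0317·e_2 = (-2.1127, -1.4789, -1.6901).
‖u_3‖ = 3.0833, so e_3 = (-0.6852, -0.4796, -0.5482).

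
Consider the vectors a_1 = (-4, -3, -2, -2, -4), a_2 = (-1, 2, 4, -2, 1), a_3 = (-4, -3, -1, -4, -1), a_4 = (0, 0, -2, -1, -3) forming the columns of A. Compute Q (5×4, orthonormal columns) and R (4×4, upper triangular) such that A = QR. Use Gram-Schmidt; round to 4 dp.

Q = [[-0.5714, -0.3711, -0.0467, 0.4568], [-0.4286, 0.2835, -0.3855, 0.4388], [-0.2857, 0.7338, -0.2560, -0.3419], [-0.2857, -0.4920, -0.5138, -0.6248], [-0.5714, 0.0375, 0.7208, -0.3025]], R = [[7.0000, -1.4286, 5.5714, 2.5714], [0.0000, 4.8948, 1.8303, -1.0882], [0.0000, 0.0000, 2.9341, -1.1365], [0.0000, 0.0000, 0.0000, 2.2163]]

q_1 = a_1/‖a_1‖ = (-4, -3, -2, -2, -4)/7.0000 = (-0.5714, -0.4286, -0.2857, -0.2857, -0.5714).
r_{12} = q_1·a_2 = -1.4286.
u_2 = a_2 + 1.4286·q_1 = (-1.8163, 1.3878, 3.5918, -2.4082, 0.1837).
‖u_2‖ = 4.8948, so q_2 = (-0.3711, 0.2835, 0.7338, -0.4920, 0.0375).
r_{13} = q_1·a_3 = 5.5714; r_{23} = q_2·a_3 = 1.8303.
u_3 = a_3 − 5.5714·q_1 − 1.8303·q_2 = (-0.1371, -1.1312, -0.7513, -1.5077, 2.1150).
‖u_3‖ = 2.9341, so q_3 = (-0.0467, -0.3855, -0.2560, -0.5138, 0.7208).
r_{14} = q_1·a_4 = 2.5714; r_{24} = q_2·a_4 = -1.0882; r_{34} = q_3·a_4 = -1.1365.
u_4 = a_4 − 2.5714·q_1 + 1.0882·q_2 + 1.1365·q_3 = (1.0125, 0.9724, -0.7578, -1.3847, -0.6705).
‖u_4‖ = 2.2163, so q_4 = (0.4568, 0.4388, -0.3419, -0.6248, -0.3025).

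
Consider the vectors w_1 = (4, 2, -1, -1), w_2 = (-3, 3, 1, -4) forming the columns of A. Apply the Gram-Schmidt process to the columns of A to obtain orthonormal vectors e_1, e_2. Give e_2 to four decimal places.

e_2 = (-0.4173, 0.5565, 0.1468, -0.7033)

w_1 = (4, 2, -1, -1); ‖w_1‖ = 4.6904, so e_1 = (0.8528, 0.4264, -0.2132, -0.2132).
e_1·w_2 = 0.8528·(-3) + 0.4264·3 + (-0.2132)·1 + (-0.2132)·(-4) = -0.6396.
u_2 = w_2 + 0.6396·e_1 = (-2.4545, 3.2727, 0.8636, -4.1364).
‖u_2‖ = 5.8814, so e_2 = (-0.4173, 0.5565, 0.1468, -0.7033).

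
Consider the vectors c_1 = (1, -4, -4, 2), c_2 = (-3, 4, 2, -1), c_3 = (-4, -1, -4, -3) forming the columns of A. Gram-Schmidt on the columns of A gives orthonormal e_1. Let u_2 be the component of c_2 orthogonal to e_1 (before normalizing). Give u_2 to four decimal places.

c_1 = (1, -4, -4, 2); ‖c_1‖ = 6.0828, so e_1 = (0.1644, -0.6576, -0.6576, 0.3288).
e_1·c_2 = 0.1644·(-3) + (-0.6576)·4 + (-0.6576)·2 + 0.3288·(-1) = -4.7676.
u_2 = c_2 + 4.7676·e_1 = (-2.2162, 0.8649, -1.1351, 0.5676).

u_2 = (-2.2162, 0.8649, -1.1351, 0.5676)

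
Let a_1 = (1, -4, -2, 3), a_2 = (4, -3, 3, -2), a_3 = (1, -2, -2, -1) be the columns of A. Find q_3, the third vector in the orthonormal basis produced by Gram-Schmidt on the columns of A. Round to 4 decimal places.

a_1 = (1, -4, -2, 3); ‖a_1‖ = 5.4772, so q_1 = (0.1826, -0.7303, -0.3651, 0.5477).
q_1·a_2 = 0.1826·4 + (-0.7303)·(-3) + (-0.3651)·3 + 0.5477·(-2) = 0.7303.
u_2 = a_2 − 0.7303·q_1 = (3.8667, -2.4667, 3.2667, -2.4000).
‖u_2‖ = 6.1210, so q_2 = (0.6317, -0.4030, 0.5337, -0.3921).
q_1·a_3 = 0.1826·1 + (-0.7303)·(-2) + (-0.3651)·(-2) + 0.5477·(-1) = 1.8257; q_2·a_3 = 0.6317·1 + (-0.4030)·(-2) + 0.5337·(-2) + (-0.3921)·(-1) = 0.7624.
u_3 = a_3 − 1.8257·q_1 − 0.7624·q_2 = (0.1851, -0.3594, -1.7402, -1.7011).
‖u_3‖ = 2.4669, so q_3 = (0.0750, -0.1457, -0.7054, -0.6896).

q_3 = (0.0750, -0.1457, -0.7054, -0.6896)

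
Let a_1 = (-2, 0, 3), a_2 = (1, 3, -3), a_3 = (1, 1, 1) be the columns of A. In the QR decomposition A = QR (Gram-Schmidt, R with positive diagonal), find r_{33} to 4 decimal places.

a_1 = (-2, 0, 3); ‖a_1‖ = 3.6056, so e_1 = (-0.5547, 0.0000, 0.8321).
e_1·a_2 = (-0.5547)·1 + 0.0000·3 + 0.8321·(-3) = -3.0509.
u_2 = a_2 + 3.0509·e_1 = (-0.6923, 3.0000, -0.4615).
‖u_2‖ = 3.1132, so e_2 = (-0.2224, 0.9636, -0.1482).
e_1·a_3 = (-0.5547)·1 + 0.0000·1 + 0.8321·1 = 0.2774; e_2·a_3 = (-0.2224)·1 + 0.9636·1 + (-0.1482)·1 = 0.5930.
u_3 = a_3 − 0.2774·e_1 − 0.5930·e_2 = (1.2857, 0.4286, 0.8571).
r_{33} = ‖u_3‖ = 1.6036.

r_{33} = 1.6036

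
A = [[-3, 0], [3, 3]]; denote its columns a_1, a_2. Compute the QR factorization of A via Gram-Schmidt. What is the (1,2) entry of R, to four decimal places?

e_1 = a_1/‖a_1‖ = (-3, 3)/4.2426 = (-0.7071, 0.7071).
r_{12} = e_1·a_2 = 2.1213.

r_{12} = 2.1213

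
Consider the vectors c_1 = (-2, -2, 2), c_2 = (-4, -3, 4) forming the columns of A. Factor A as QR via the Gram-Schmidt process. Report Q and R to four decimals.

Q = [[-0.5774, -0.4082], [-0.5774, 0.8165], [0.5774, 0.4082]], R = [[3.4641, 6.3509], [0.0000, 0.8165]]

c_1 = (-2, -2, 2); ‖c_1‖ = 3.4641, so e_1 = (-0.5774, -0.5774, 0.5774).
e_1·c_2 = (-0.5774)·(-4) + (-0.5774)·(-3) + 0.5774·4 = 6.3509.
u_2 = c_2 − 6.3509·e_1 = (-0.3333, 0.6667, 0.3333).
‖u_2‖ = 0.8165, so e_2 = (-0.4082, 0.8165, 0.4082).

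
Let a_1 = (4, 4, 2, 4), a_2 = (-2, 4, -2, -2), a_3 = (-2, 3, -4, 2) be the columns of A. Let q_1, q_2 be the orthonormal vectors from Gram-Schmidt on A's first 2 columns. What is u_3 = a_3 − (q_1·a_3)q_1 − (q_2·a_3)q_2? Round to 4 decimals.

u_3 = (-1.0667, -0.4667, -2.8000, 2.9333)

q_1 = a_1/‖a_1‖ = (4, 4, 2, 4)/7.2111 = (0.5547, 0.5547, 0.2774, 0.5547).
r_{12} = q_1·a_2 = -0.5547.
u_2 = a_2 + 0.5547·q_1 = (-1.6923, 4.3077, -1.8462, -1.6923).
‖u_2‖ = 5.2623, so q_2 = (-0.3216, 0.8186, -0.3508, -0.3216).
r_{13} = q_1·a_3 = 0.5547; r_{23} = q_2·a_3 = 3.8591.
u_3 = a_3 − 0.5547·q_1 − 3.8591·q_2 = (-1.0667, -0.4667, -2.8000, 2.9333).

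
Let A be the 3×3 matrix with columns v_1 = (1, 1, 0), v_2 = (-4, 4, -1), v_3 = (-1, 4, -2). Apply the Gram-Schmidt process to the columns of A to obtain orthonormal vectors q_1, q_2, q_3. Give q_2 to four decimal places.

v_1 = (1, 1, 0); ‖v_1‖ = 1.4142, so q_1 = (0.7071, 0.7071, 0.0000).
q_1·v_2 = 0.7071·(-4) + 0.7071·4 + 0.0000·(-1) = 0.0000.
u_2 = v_2 + 0.0000·q_1 = (-4.0000, 4.0000, -1.0000).
‖u_2‖ = 5.7446, so q_2 = (-0.6963, 0.6963, -0.1741).

q_2 = (-0.6963, 0.6963, -0.1741)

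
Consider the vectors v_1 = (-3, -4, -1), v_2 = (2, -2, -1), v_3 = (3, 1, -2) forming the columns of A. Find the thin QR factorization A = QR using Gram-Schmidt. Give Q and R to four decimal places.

e_1 = v_1/‖v_1‖ = (-3, -4, -1)/5.0990 = (-0.5883, -0.7845, -0.1961).
r_{12} = e_1·v_2 = 0.5883.
u_2 = v_2 − 0.5883·e_1 = (2.3462, -1.5385, -0.8846).
‖u_2‖ = 2.9417, so e_2 = (0.7975, -0.5230, -0.3007).
r_{13} = e_1·v_3 = -2.1573; r_{23} = e_2·v_3 = 2.4711.
u_3 = v_3 + 2.1573·e_1 − 2.4711·e_2 = (-0.2400, 0.6000, -1.6800).
‖u_3‖ = 1.8000, so e_3 = (-0.1333, 0.3333, -0.9333).

Q = [[-0.5883, 0.7975, -0.1333], [-0.7845, -0.5230, 0.3333], [-0.1961, -0.3007, -0.9333]], R = [[5.0990, 0.5883, -2.1573], [0.0000, 2.9417, 2.4711], [0.0000, 0.0000, 1.8000]]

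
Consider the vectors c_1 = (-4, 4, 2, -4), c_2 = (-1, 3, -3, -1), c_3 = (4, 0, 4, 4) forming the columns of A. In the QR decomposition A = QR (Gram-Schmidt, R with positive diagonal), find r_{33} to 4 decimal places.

r_{33} = 5.0626

c_1 = (-4, 4, 2, -4); ‖c_1‖ = 7.2111, so q_1 = (-0.5547, 0.5547, 0.2774, -0.5547).
q_1·c_2 = (-0.5547)·(-1) + 0.5547·3 + 0.2774·(-3) + (-0.5547)·(-1) = 1.9415.
u_2 = c_2 − 1.9415·q_1 = (0.0769, 1.9231, -3.5385, 0.0769).
‖u_2‖ = 4.0287, so q_2 = (0.0191, 0.4773, -0.8783, 0.0191).
q_1·c_3 = (-0.5547)·4 + 0.5547·0 + 0.2774·4 + (-0.5547)·4 = -3.3282; q_2·c_3 = 0.0191·4 + 0.4773·0 + (-0.8783)·4 + 0.0191·4 = -3.3605.
u_3 = c_3 + 3.3282·q_1 + 3.3605·q_2 = (2.2180, 3.4502, 1.9716, 2.2180).
r_{33} = ‖u_3‖ = 5.0626.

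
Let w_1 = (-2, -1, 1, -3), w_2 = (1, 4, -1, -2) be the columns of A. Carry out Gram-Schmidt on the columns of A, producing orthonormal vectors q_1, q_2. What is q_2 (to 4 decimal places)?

q_2 = (0.1851, 0.8399, -0.1993, -0.4698)

w_1 = (-2, -1, 1, -3); ‖w_1‖ = 3.8730, so q_1 = (-0.5164, -0.2582, 0.2582, -0.7746).
q_1·w_2 = (-0.5164)·1 + (-0.2582)·4 + 0.2582·(-1) + (-0.7746)·(-2) = -0.2582.
u_2 = w_2 + 0.2582·q_1 = (0.8667, 3.9333, -0.9333, -2.2000).
‖u_2‖ = 4.6833, so q_2 = (0.1851, 0.8399, -0.1993, -0.4698).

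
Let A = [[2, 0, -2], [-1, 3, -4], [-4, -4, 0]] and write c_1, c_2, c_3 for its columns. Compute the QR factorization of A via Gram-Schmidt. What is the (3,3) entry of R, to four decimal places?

r_{33} = 3.3920

c_1 = (2, -1, -4); ‖c_1‖ = 4.5826, so q_1 = (0.4364, -0.2182, -0.8729).
q_1·c_2 = 0.4364·0 + (-0.2182)·3 + (-0.8729)·(-4) = 2.8368.
u_2 = c_2 − 2.8368·q_1 = (-1.2381, 3.6190, -1.5238).
‖u_2‖ = 4.1173, so q_2 = (-0.3007, 0.8790, -0.3701).
q_1·c_3 = 0.4364·(-2) + (-0.2182)·(-4) + (-0.8729)·0 = 0.0000; q_2·c_3 = (-0.3007)·(-2) + 0.8790·(-4) + (-0.3701)·0 = -2.9145.
u_3 = c_3 + 0.0000·q_1 + 2.9145·q_2 = (-2.8764, -1.4382, -1.0787).
r_{33} = ‖u_3‖ = 3.3920.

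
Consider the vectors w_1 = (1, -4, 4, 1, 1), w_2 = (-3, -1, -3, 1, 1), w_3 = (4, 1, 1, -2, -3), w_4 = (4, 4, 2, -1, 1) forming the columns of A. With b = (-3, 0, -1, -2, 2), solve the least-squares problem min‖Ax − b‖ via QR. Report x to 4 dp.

x = (-0.3720, -0.4991, -0.6928, -0.2084)

q_1 = w_1/‖w_1‖ = (1, -4, 4, 1, 1)/5.9161 = (0.1690, -0.6761, 0.6761, 0.1690, 0.1690).
r_{12} = q_1·w_2 = -1.5213.
u_2 = w_2 + 1.5213·q_1 = (-2.7429, -2.0286, -1.9714, 1.2571, 1.2571).
‖u_2‖ = 4.3227, so q_2 = (-0.6345, -0.4693, -0.4561, 0.2908, 0.2908).
r_{13} = q_1·w_3 = -0.1690; r_{23} = q_2·w_3 = -4.9176.
u_3 = w_3 + 0.1690·q_1 + 4.9176·q_2 = (0.9083, -1.4220, -1.1284, -0.5413, -1.5413).
‖u_3‖ = 2.6056, so q_3 = (0.3486, -0.5458, -0.4331, -0.2077, -0.5915).
r_{14} = q_1·w_4 = -0.6761; r_{24} = q_2·w_4 = -5.3274; r_{34} = q_3·w_4 = -2.0387.
u_4 = w_4 + 0.6761·q_1 + 5.3274·q_2 + 2.0387·q_3 = (1.4446, -0.0698, -0.8554, 0.2401, 1.4577).
‖u_4‖ = 2.2374, so q_4 = (0.6457, -0.0312, -0.3823, 0.1073, 0.6515).
Qᵀb = (-1.1832, 2.3596, -1.3802, -0.4663).
Back-substitute: x_4 = -0.4663/2.2374 = -0.2084.
x_3 = (-1.3802 + 2.0387·(-0.2084))/2.6056 = -0.6928.
x_2 = (2.3596 + 4.9176·(-0.6928) + 5.3274·(-0.2084))/4.3227 = -0.4991.
x_1 = (-1.1832 + 1.5213·(-0.4991) + 0.1690·(-0.6928) + 0.6761·(-0.2084))/5.9161 = -0.3720.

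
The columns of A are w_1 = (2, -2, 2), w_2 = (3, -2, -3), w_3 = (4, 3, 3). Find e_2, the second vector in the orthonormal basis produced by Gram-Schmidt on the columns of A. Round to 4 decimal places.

w_1 = (2, -2, 2); ‖w_1‖ = 3.4641, so e_1 = (0.5774, -0.5774, 0.5774).
e_1·w_2 = 0.5774·3 + (-0.5774)·(-2) + 0.5774·(-3) = 1.1547.
u_2 = w_2 − 1.1547·e_1 = (2.3333, -1.3333, -3.6667).
‖u_2‖ = 4.5461, so e_2 = (0.5133, -0.2933, -0.8066).

e_2 = (0.5133, -0.2933, -0.8066)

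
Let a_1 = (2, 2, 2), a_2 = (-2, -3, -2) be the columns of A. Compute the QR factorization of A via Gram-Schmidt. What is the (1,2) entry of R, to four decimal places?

a_1 = (2, 2, 2); ‖a_1‖ = 3.4641, so e_1 = (0.5774, 0.5774, 0.5774).
r_{12} = e_1·a_2 = -4.0415.

r_{12} = -4.0415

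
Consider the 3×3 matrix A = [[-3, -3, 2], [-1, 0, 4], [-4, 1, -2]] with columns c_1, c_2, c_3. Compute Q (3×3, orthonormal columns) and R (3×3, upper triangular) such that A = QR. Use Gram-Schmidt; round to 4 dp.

Q = [[-0.5883, -0.8060, -0.0652], [-0.1961, 0.0640, 0.9785], [-0.7845, 0.5885, -0.1957]], R = [[5.0990, 0.9806, -0.3922], [0.0000, 3.0064, -2.5331], [0.0000, 0.0000, 4.1749]]

c_1 = (-3, -1, -4); ‖c_1‖ = 5.0990, so e_1 = (-0.5883, -0.1961, -0.7845).
e_1·c_2 = (-0.5883)·(-3) + (-0.1961)·0 + (-0.7845)·1 = 0.9806.
u_2 = c_2 − 0.9806·e_1 = (-2.4231, 0.1923, 1.7692).
‖u_2‖ = 3.0064, so e_2 = (-0.8060, 0.0640, 0.5885).
e_1·c_3 = (-0.5883)·2 + (-0.1961)·4 + (-0.7845)·(-2) = -0.3922; e_2·c_3 = (-0.8060)·2 + 0.0640·4 + 0.5885·(-2) = -2.5331.
u_3 = c_3 + 0.3922·e_1 + 2.5331·e_2 = (-0.2723, 4.0851, -0.8170).
‖u_3‖ = 4.1749, so e_3 = (-0.0652, 0.9785, -0.1957).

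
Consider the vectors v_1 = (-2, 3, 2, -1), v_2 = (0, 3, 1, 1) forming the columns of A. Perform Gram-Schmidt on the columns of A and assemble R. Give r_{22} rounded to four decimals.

r_{22} = 2.3333

v_1 = (-2, 3, 2, -1); ‖v_1‖ = 4.2426, so e_1 = (-0.4714, 0.7071, 0.4714, -0.2357).
e_1·v_2 = (-0.4714)·0 + 0.7071·3 + 0.4714·1 + (-0.2357)·1 = 2.3570.
u_2 = v_2 − 2.3570·e_1 = (1.1111, 1.3333, -0.1111, 1.5556).
r_{22} = ‖u_2‖ = 2.3333.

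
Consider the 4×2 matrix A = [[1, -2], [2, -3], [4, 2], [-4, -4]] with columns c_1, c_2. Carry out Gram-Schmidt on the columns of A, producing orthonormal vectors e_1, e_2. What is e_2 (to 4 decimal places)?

e_2 = (-0.4763, -0.7568, 0.0529, -0.4445)

c_1 = (1, 2, 4, -4); ‖c_1‖ = 6.0828, so e_1 = (0.1644, 0.3288, 0.6576, -0.6576).
e_1·c_2 = 0.1644·(-2) + 0.3288·(-3) + 0.6576·2 + (-0.6576)·(-4) = 2.6304.
u_2 = c_2 − 2.6304·e_1 = (-2.4324, -3.8649, 0.2703, -2.2703).
‖u_2‖ = 5.1070, so e_2 = (-0.4763, -0.7568, 0.0529, -0.4445).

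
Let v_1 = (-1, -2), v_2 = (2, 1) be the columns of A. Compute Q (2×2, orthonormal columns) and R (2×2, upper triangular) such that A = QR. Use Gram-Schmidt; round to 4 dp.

e_1 = v_1/‖v_1‖ = (-1, -2)/2.2361 = (-0.4472, -0.8944).
r_{12} = e_1·v_2 = -1.7889.
u_2 = v_2 + 1.7889·e_1 = (1.2000, -0.6000).
‖u_2‖ = 1.3416, so e_2 = (0.8944, -0.4472).

Q = [[-0.4472, 0.8944], [-0.8944, -0.4472]], R = [[2.2361, -1.7889], [0.0000, 1.3416]]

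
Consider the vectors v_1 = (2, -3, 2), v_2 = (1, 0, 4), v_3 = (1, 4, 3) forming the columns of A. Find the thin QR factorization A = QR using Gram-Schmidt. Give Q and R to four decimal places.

Q = [[0.4851, -0.0529, 0.8729], [-0.7276, 0.5293, 0.4364], [0.4851, 0.8468, -0.2182]], R = [[4.1231, 2.4254, -0.9701], [0.0000, 3.3343, 4.6045], [0.0000, 0.0000, 1.9640]]

e_1 = v_1/‖v_1‖ = (2, -3, 2)/4.1231 = (0.4851, -0.7276, 0.4851).
r_{12} = e_1·v_2 = 2.4254.
u_2 = v_2 − 2.4254·e_1 = (-0.1765, 1.7647, 2.8235).
‖u_2‖ = 3.3343, so e_2 = (-0.0529, 0.5293, 0.8468).
r_{13} = e_1·v_3 = -0.9701; r_{23} = e_2·v_3 = 4.6045.
u_3 = v_3 + 0.9701·e_1 − 4.6045·e_2 = (1.7143, 0.8571, -0.4286).
‖u_3‖ = 1.9640, so e_3 = (0.8729, 0.4364, -0.2182).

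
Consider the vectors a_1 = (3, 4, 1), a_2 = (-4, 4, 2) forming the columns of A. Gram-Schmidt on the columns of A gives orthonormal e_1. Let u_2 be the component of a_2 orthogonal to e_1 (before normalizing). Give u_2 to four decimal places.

u_2 = (-4.6923, 3.0769, 1.7692)

e_1 = a_1/‖a_1‖ = (3, 4, 1)/5.0990 = (0.5883, 0.7845, 0.1961).
r_{12} = e_1·a_2 = 1.1767.
u_2 = a_2 − 1.1767·e_1 = (-4.6923, 3.0769, 1.7692).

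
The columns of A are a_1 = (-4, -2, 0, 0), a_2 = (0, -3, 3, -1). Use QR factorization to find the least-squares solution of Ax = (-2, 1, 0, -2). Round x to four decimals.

a_1 = (-4, -2, 0, 0); ‖a_1‖ = 4.4721, so e_1 = (-0.8944, -0.4472, 0.0000, 0.0000).
e_1·a_2 = (-0.8944)·0 + (-0.4472)·(-3) + 0.0000·3 + 0.0000·(-1) = 1.3416.
u_2 = a_2 − 1.3416·e_1 = (1.2000, -2.4000, 3.0000, -1.0000).
‖u_2‖ = 4.1473, so e_2 = (0.2893, -0.5787, 0.7234, -0.2411).
Qᵀb = (1.3416, -0.6751).
Back-substitute: x_2 = -0.6751/4.1473 = -0.1628.
x_1 = (1.3416 − 1.3416·(-0.1628))/4.4721 = 0.3488.

x = (0.3488, -0.1628)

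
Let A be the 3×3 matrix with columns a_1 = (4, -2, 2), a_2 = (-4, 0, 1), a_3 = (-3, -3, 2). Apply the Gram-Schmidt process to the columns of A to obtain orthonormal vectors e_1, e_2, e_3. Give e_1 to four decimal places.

e_1 = (0.8165, -0.4082, 0.4082)

a_1 = (4, -2, 2); ‖a_1‖ = 4.8990, so e_1 = (0.8165, -0.4082, 0.4082).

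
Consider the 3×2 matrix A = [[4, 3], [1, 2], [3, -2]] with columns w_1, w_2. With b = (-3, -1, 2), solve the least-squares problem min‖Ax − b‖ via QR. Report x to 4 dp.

x = (0.0026, -0.8836)

e_1 = w_1/‖w_1‖ = (4, 1, 3)/5.0990 = (0.7845, 0.1961, 0.5883).
r_{12} = e_1·w_2 = 1.5689.
u_2 = w_2 − 1.5689·e_1 = (1.7692, 1.6923, -2.9231).
‖u_2‖ = 3.8129, so e_2 = (0.4640, 0.4438, -0.7666).
Qᵀb = (-1.3728, -3.3691).
Back-substitute: x_2 = -3.3691/3.8129 = -0.8836.
x_1 = (-1.3728 − 1.5689·(-0.8836))/5.0990 = 0.0026.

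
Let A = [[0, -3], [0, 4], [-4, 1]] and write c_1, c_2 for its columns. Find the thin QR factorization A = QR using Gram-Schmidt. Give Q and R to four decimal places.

Q = [[0.0000, -0.6000], [0.0000, 0.8000], [-1.0000, 0.0000]], R = [[4.0000, -1.0000], [0.0000, 5.0000]]

c_1 = (0, 0, -4); ‖c_1‖ = 4.0000, so e_1 = (0.0000, 0.0000, -1.0000).
e_1·c_2 = 0.0000·(-3) + 0.0000·4 + (-1.0000)·1 = -1.0000.
u_2 = c_2 + 1.0000·e_1 = (-3.0000, 4.0000, 0.0000).
‖u_2‖ = 5.0000, so e_2 = (-0.6000, 0.8000, 0.0000).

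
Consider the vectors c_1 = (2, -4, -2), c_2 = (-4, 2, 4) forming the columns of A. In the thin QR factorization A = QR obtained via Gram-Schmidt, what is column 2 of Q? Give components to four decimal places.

e_2 = (-0.5774, -0.5774, 0.5774)

c_1 = (2, -4, -2); ‖c_1‖ = 4.8990, so e_1 = (0.4082, -0.8165, -0.4082).
e_1·c_2 = 0.4082·(-4) + (-0.8165)·2 + (-0.4082)·4 = -4.8990.
u_2 = c_2 + 4.8990·e_1 = (-2.0000, -2.0000, 2.0000).
‖u_2‖ = 3.4641, so e_2 = (-0.5774, -0.5774, 0.5774).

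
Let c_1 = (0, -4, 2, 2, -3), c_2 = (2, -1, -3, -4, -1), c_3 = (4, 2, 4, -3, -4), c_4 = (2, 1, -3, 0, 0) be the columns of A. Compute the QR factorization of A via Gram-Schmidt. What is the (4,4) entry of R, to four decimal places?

r_{44} = 2.7170

c_1 = (0, -4, 2, 2, -3); ‖c_1‖ = 5.7446, so q_1 = (0.0000, -0.6963, 0.3482, 0.3482, -0.5222).
q_1·c_2 = 0.0000·2 + (-0.6963)·(-1) + 0.3482·(-3) + 0.3482·(-4) + (-0.5222)·(-1) = -1.2185.
u_2 = c_2 + 1.2185·q_1 = (2.0000, -1.8485, -2.5758, -3.5758, -1.6364).
‖u_2‖ = 5.4328, so q_2 = (0.3681, -0.3402, -0.4741, -0.6582, -0.3012).
q_1·c_3 = 0.0000·4 + (-0.6963)·2 + 0.3482·4 + 0.3482·(-3) + (-0.5222)·(-4) = 1.0445; q_2·c_3 = 0.3681·4 + (-0.3402)·2 + (-0.4741)·4 + (-0.6582)·(-3) + (-0.3012)·(-4) = 2.0749.
u_3 = c_3 − 1.0445·q_1 − 2.0749·q_2 = (3.2361, 3.4333, 4.6201, -1.9979, -2.8296).
‖u_3‖ = 7.4568, so q_3 = (0.4340, 0.4604, 0.6196, -0.2679, -0.3795).
q_1·c_4 = 0.0000·2 + (-0.6963)·1 + 0.3482·(-3) + 0.3482·0 + (-0.5222)·0 = -1.7408; q_2·c_4 = 0.3681·2 + (-0.3402)·1 + (-0.4741)·(-3) + (-0.6582)·0 + (-0.3012)·0 = 1.8184; q_3·c_4 = 0.4340·2 + 0.4604·1 + 0.6196·(-3) + (-0.2679)·0 + (-0.3795)·0 = -0.5304.
u_4 = c_4 + 1.7408·q_1 − 1.8184·q_2 + 0.5304·q_3 = (1.5608, 0.6508, -1.2032, 1.6608, -0.5627).
r_{44} = ‖u_4‖ = 2.7170.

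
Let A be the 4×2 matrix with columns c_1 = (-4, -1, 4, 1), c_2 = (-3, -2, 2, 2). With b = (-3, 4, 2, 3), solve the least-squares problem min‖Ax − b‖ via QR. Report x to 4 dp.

x = (0.9783, -0.5942)

c_1 = (-4, -1, 4, 1); ‖c_1‖ = 5.8310, so q_1 = (-0.6860, -0.1715, 0.6860, 0.1715).
q_1·c_2 = (-0.6860)·(-3) + (-0.1715)·(-2) + 0.6860·2 + 0.1715·2 = 4.1160.
u_2 = c_2 − 4.1160·q_1 = (-0.1765, -1.2941, -0.8235, 1.2941).
‖u_2‖ = 2.0147, so q_2 = (-0.0876, -0.6424, -0.4088, 0.6424).
Qᵀb = (3.2585, -1.1971).
Back-substitute: x_2 = -1.1971/2.0147 = -0.5942.
x_1 = (3.2585 − 4.1160·(-0.5942))/5.8310 = 0.9783.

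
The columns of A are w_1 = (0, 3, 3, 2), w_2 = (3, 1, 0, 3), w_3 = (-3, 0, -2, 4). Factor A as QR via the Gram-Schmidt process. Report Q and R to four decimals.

w_1 = (0, 3, 3, 2); ‖w_1‖ = 4.6904, so q_1 = (0.0000, 0.6396, 0.6396, 0.4264).
q_1·w_2 = 0.0000·3 + 0.6396·1 + 0.6396·0 + 0.4264·3 = 1.9188.
u_2 = w_2 − 1.9188·q_1 = (3.0000, -0.2273, -1.2273, 2.1818).
‖u_2‖ = 3.9138, so q_2 = (0.7665, -0.0581, -0.3136, 0.5575).
q_1·w_3 = 0.0000·(-3) + 0.6396·0 + 0.6396·(-2) + 0.4264·4 = 0.4264; q_2·w_3 = 0.7665·(-3) + (-0.0581)·0 + (-0.3136)·(-2) + 0.5575·4 = 0.5575.
u_3 = w_3 − 0.4264·q_1 − 0.5575·q_2 = (-3.4273, -0.2404, -2.0979, 3.5074).
‖u_3‖ = 5.3392, so q_3 = (-0.6419, -0.0450, -0.3929, 0.6569).

Q = [[0.0000, 0.7665, -0.6419], [0.6396, -0.0581, -0.0450], [0.6396, -0.3136, -0.3929], [0.4264, 0.5575, 0.6569]], R = [[4.6904, 1.9188, 0.4264], [0.0000, 3.9138, 0.5575], [0.0000, 0.0000, 5.3392]]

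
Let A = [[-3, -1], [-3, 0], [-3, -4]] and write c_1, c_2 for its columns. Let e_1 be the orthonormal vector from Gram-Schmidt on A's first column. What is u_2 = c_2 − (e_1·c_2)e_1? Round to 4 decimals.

e_1 = c_1/‖c_1‖ = (-3, -3, -3)/5.1962 = (-0.5774, -0.5774, -0.5774).
r_{12} = e_1·c_2 = 2.8868.
u_2 = c_2 − 2.8868·e_1 = (0.6667, 1.6667, -2.3333).

u_2 = (0.6667, 1.6667, -2.3333)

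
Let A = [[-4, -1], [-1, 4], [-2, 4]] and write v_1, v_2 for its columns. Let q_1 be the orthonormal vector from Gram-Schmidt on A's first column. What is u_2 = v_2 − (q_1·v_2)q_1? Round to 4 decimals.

u_2 = (-2.5238, 3.6190, 3.2381)

v_1 = (-4, -1, -2); ‖v_1‖ = 4.5826, so q_1 = (-0.8729, -0.2182, -0.4364).
q_1·v_2 = (-0.8729)·(-1) + (-0.2182)·4 + (-0.4364)·4 = -1.7457.
u_2 = v_2 + 1.7457·q_1 = (-2.5238, 3.6190, 3.2381).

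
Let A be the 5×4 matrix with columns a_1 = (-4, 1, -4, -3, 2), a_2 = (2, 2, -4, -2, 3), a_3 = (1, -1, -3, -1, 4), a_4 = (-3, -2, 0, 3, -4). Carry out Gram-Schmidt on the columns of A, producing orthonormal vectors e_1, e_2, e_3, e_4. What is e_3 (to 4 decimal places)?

a_1 = (-4, 1, -4, -3, 2); ‖a_1‖ = 6.7823, so e_1 = (-0.5898, 0.1474, -0.5898, -0.4423, 0.2949).
e_1·a_2 = (-0.5898)·2 + 0.1474·2 + (-0.5898)·(-4) + (-0.4423)·(-2) + 0.2949·3 = 3.2437.
u_2 = a_2 − 3.2437·e_1 = (3.9130, 1.5217, -2.0870, -0.5652, 2.0435).
‖u_2‖ = 5.1457, so e_2 = (0.7604, 0.2957, -0.4056, -0.1098, 0.3971).
e_1·a_3 = (-0.5898)·1 + 0.1474·(-1) + (-0.5898)·(-3) + (-0.4423)·(-1) + 0.2949·4 = 2.6540; e_2·a_3 = 0.7604·1 + 0.2957·(-1) + (-0.4056)·(-3) + (-0.1098)·(-1) + 0.3971·4 = 3.3798.
u_3 = a_3 − 2.6540·e_1 − 3.3798·e_2 = (-0.0049, -2.3908, -0.0640, 0.5452, 1.8752).
‖u_3‖ = 3.0877, so e_3 = (-0.0016, -0.7743, -0.0207, 0.1766, 0.6073).

e_3 = (-0.0016, -0.7743, -0.0207, 0.1766, 0.6073)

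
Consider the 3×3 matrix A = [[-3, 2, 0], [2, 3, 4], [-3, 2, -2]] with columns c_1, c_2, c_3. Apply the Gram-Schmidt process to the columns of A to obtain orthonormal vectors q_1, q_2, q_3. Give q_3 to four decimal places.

c_1 = (-3, 2, -3); ‖c_1‖ = 4.6904, so q_1 = (-0.6396, 0.4264, -0.6396).
q_1·c_2 = (-0.6396)·2 + 0.4264·3 + (-0.6396)·2 = -1.2792.
u_2 = c_2 + 1.2792·q_1 = (1.1818, 3.5455, 1.1818).
‖u_2‖ = 3.9196, so q_2 = (0.3015, 0.9045, 0.3015).
q_1·c_3 = (-0.6396)·0 + 0.4264·4 + (-0.6396)·(-2) = 2.9848; q_2·c_3 = 0.3015·0 + 0.9045·4 + 0.3015·(-2) = 3.0151.
u_3 = c_3 − 2.9848·q_1 − 3.0151·q_2 = (1.0000, 0.0000, -1.0000).
‖u_3‖ = 1.4142, so q_3 = (0.7071, 0.0000, -0.7071).

q_3 = (0.7071, 0.0000, -0.7071)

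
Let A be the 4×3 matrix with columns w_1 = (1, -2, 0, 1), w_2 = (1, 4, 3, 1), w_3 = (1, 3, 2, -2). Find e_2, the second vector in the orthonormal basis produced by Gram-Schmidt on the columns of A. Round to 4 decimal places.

w_1 = (1, -2, 0, 1); ‖w_1‖ = 2.4495, so e_1 = (0.4082, -0.8165, 0.0000, 0.4082).
e_1·w_2 = 0.4082·1 + (-0.8165)·4 + 0.0000·3 + 0.4082·1 = -2.4495.
u_2 = w_2 + 2.4495·e_1 = (2.0000, 2.0000, 3.0000, 2.0000).
‖u_2‖ = 4.5826, so e_2 = (0.4364, 0.4364, 0.6547, 0.4364).

e_2 = (0.4364, 0.4364, 0.6547, 0.4364)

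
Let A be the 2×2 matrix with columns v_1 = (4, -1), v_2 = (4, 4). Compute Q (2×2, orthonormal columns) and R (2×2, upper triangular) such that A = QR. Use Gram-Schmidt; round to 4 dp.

Q = [[0.9701, 0.2425], [-0.2425, 0.9701]], R = [[4.1231, 2.9104], [0.0000, 4.8507]]

v_1 = (4, -1); ‖v_1‖ = 4.1231, so q_1 = (0.9701, -0.2425).
q_1·v_2 = 0.9701·4 + (-0.2425)·4 = 2.9104.
u_2 = v_2 − 2.9104·q_1 = (1.1765, 4.7059).
‖u_2‖ = 4.8507, so q_2 = (0.2425, 0.9701).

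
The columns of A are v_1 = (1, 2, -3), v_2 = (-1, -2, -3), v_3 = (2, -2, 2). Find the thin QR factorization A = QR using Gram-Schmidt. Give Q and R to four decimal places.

v_1 = (1, 2, -3); ‖v_1‖ = 3.7417, so q_1 = (0.2673, 0.5345, -0.8018).
q_1·v_2 = 0.2673·(-1) + 0.5345·(-2) + (-0.8018)·(-3) = 1.0690.
u_2 = v_2 − 1.0690·q_1 = (-1.2857, -2.5714, -2.1429).
‖u_2‖ = 3.5857, so q_2 = (-0.3586, -0.7171, -0.5976).
q_1·v_3 = 0.2673·2 + 0.5345·(-2) + (-0.8018)·2 = -2.1381; q_2·v_3 = (-0.3586)·2 + (-0.7171)·(-2) + (-0.5976)·2 = -0.4781.
u_3 = v_3 + 2.1381·q_1 + 0.4781·q_2 = (2.4000, -1.2000, 0.0000).
‖u_3‖ = 2.6833, so q_3 = (0.8944, -0.4472, 0.0000).

Q = [[0.2673, -0.3586, 0.8944], [0.5345, -0.7171, -0.4472], [-0.8018, -0.5976, 0.0000]], R = [[3.7417, 1.0690, -2.1381], [0.0000, 3.5857, -0.4781], [0.0000, 0.0000, 2.6833]]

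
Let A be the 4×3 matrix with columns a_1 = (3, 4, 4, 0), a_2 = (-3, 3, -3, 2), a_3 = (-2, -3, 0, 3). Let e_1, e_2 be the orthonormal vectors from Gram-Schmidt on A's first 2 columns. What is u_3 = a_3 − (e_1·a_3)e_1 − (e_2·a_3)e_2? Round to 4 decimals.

u_3 = (-0.7597, -1.1168, 1.6866, 3.0655)

a_1 = (3, 4, 4, 0); ‖a_1‖ = 6.4031, so e_1 = (0.4685, 0.6247, 0.6247, 0.0000).
e_1·a_2 = 0.4685·(-3) + 0.6247·3 + 0.6247·(-3) + 0.0000·2 = -1.4056.
u_2 = a_2 + 1.4056·e_1 = (-2.3415, 3.8780, -2.1220, 2.0000).
‖u_2‖ = 5.3874, so e_2 = (-0.4346, 0.7198, -0.3939, 0.3712).
e_1·a_3 = 0.4685·(-2) + 0.6247·(-3) + 0.6247·0 + 0.0000·3 = -2.8111; e_2·a_3 = (-0.4346)·(-2) + 0.7198·(-3) + (-0.3939)·0 + 0.3712·3 = -0.1766.
u_3 = a_3 + 2.8111·e_1 + 0.1766·e_2 = (-0.7597, -1.1168, 1.6866, 3.0655).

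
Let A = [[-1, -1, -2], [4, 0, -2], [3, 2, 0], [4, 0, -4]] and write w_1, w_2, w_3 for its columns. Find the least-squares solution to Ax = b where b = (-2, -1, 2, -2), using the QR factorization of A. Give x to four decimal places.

x = (0.0000, 1.0000, 0.5000)

w_1 = (-1, 4, 3, 4); ‖w_1‖ = 6.4807, so e_1 = (-0.1543, 0.6172, 0.4629, 0.6172).
e_1·w_2 = (-0.1543)·(-1) + 0.6172·0 + 0.4629·2 + 0.6172·0 = 1.0801.
u_2 = w_2 − 1.0801·e_1 = (-0.8333, -0.6667, 1.5000, -0.6667).
‖u_2‖ = 1.9579, so e_2 = (-0.4256, -0.3405, 0.7661, -0.3405).
e_1·w_3 = (-0.1543)·(-2) + 0.6172·(-2) + 0.4629·0 + 0.6172·(-4) = -3.3947; e_2·w_3 = (-0.4256)·(-2) + (-0.3405)·(-2) + 0.7661·0 + (-0.3405)·(-4) = 2.8943.
u_3 = w_3 + 3.3947·e_1 − 2.8943·e_2 = (-1.2919, 1.0807, -0.6460, -0.9193).
‖u_3‖ = 2.0247, so e_3 = (-0.6381, 0.5338, -0.3190, -0.4540).
Qᵀb = (-0.6172, 3.4050, 1.0123).
Back-substitute: x_3 = 1.0123/2.0247 = 0.5000.
x_2 = (3.4050 − 2.8943·0.5000)/1.9579 = 1.0000.
x_1 = (-0.6172 − 1.0801·1.0000 + 3.3947·0.5000)/6.4807 = 0.0000.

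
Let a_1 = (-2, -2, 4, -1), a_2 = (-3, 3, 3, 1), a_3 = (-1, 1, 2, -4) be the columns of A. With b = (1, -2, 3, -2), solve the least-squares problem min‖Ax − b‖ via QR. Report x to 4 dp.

x = (0.6939, -0.4227, 0.2752)

a_1 = (-2, -2, 4, -1); ‖a_1‖ = 5.0000, so q_1 = (-0.4000, -0.4000, 0.8000, -0.2000).
q_1·a_2 = (-0.4000)·(-3) + (-0.4000)·3 + 0.8000·3 + (-0.2000)·1 = 2.2000.
u_2 = a_2 − 2.2000·q_1 = (-2.1200, 3.8800, 1.2400, 1.4400).
‖u_2‖ = 4.8125, so q_2 = (-0.4405, 0.8062, 0.2577, 0.2992).
q_1·a_3 = (-0.4000)·(-1) + (-0.4000)·1 + 0.8000·2 + (-0.2000)·(-4) = 2.4000; q_2·a_3 = (-0.4405)·(-1) + 0.8062·1 + 0.2577·2 + 0.2992·(-4) = 0.5652.
u_3 = a_3 − 2.4000·q_1 − 0.5652·q_2 = (0.2090, 1.5043, -0.0656, -3.6891).
‖u_3‖ = 3.9901, so q_3 = (0.0524, 0.3770, -0.0164, -0.9246).
Qᵀb = (3.2000, -1.8784, 1.0982).
Back-substitute: x_3 = 1.0982/3.9901 = 0.2752.
x_2 = (-1.8784 − 0.5652·0.2752)/4.8125 = -0.4227.
x_1 = (3.2000 − 2.2000·(-0.4227) − 2.4000·0.2752)/5.0000 = 0.6939.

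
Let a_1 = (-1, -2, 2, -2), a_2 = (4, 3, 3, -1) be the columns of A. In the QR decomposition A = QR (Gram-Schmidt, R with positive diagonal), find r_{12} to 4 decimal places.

r_{12} = -0.5547

a_1 = (-1, -2, 2, -2); ‖a_1‖ = 3.6056, so q_1 = (-0.2774, -0.5547, 0.5547, -0.5547).
r_{12} = q_1·a_2 = -0.5547.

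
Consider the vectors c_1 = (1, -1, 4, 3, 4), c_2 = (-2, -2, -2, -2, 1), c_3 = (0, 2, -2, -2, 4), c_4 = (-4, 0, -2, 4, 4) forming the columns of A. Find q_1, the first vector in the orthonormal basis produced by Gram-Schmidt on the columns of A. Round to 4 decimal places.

q_1 = (0.1525, -0.1525, 0.6100, 0.4575, 0.6100)

c_1 = (1, -1, 4, 3, 4); ‖c_1‖ = 6.5574, so q_1 = (0.1525, -0.1525, 0.6100, 0.4575, 0.6100).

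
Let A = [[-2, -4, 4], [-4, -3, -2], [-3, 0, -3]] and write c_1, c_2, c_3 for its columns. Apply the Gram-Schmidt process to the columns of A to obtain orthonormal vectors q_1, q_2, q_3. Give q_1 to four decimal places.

q_1 = c_1/‖c_1‖ = (-2, -4, -3)/5.3852 = (-0.3714, -0.7428, -0.5571).

q_1 = (-0.3714, -0.7428, -0.5571)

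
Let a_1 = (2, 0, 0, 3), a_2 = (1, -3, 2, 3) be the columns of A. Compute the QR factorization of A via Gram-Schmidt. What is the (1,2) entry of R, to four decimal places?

r_{12} = 3.0509

a_1 = (2, 0, 0, 3); ‖a_1‖ = 3.6056, so e_1 = (0.5547, 0.0000, 0.0000, 0.8321).
r_{12} = e_1·a_2 = 3.0509.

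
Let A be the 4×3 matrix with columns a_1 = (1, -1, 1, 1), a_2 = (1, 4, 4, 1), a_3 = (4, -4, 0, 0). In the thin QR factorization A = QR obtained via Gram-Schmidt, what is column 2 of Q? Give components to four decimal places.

e_2 = (0.0870, 0.7833, 0.6093, 0.0870)

a_1 = (1, -1, 1, 1); ‖a_1‖ = 2.0000, so e_1 = (0.5000, -0.5000, 0.5000, 0.5000).
e_1·a_2 = 0.5000·1 + (-0.5000)·4 + 0.5000·4 + 0.5000·1 = 1.0000.
u_2 = a_2 − 1.0000·e_1 = (0.5000, 4.5000, 3.5000, 0.5000).
‖u_2‖ = 5.7446, so e_2 = (0.0870, 0.7833, 0.6093, 0.0870).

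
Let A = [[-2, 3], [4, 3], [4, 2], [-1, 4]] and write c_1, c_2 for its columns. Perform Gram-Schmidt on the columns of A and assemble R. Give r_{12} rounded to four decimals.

c_1 = (-2, 4, 4, -1); ‖c_1‖ = 6.0828, so q_1 = (-0.3288, 0.6576, 0.6576, -0.1644).
r_{12} = q_1·c_2 = 1.6440.

r_{12} = 1.6440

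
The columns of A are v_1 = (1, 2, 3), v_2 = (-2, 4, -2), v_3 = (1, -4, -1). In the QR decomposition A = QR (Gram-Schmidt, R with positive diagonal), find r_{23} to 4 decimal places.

r_{23} = -3.2660

e_1 = v_1/‖v_1‖ = (1, 2, 3)/3.7417 = (0.2673, 0.5345, 0.8018).
r_{12} = e_1·v_2 = 0.0000.
u_2 = v_2 + 0.0000·e_1 = (-2.0000, 4.0000, -2.0000).
‖u_2‖ = 4.8990, so e_2 = (-0.4082, 0.8165, -0.4082).
r_{23} = e_2·v_3 = -3.2660.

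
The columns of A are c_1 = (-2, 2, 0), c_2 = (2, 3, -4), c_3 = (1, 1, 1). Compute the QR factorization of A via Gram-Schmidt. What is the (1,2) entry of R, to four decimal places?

c_1 = (-2, 2, 0); ‖c_1‖ = 2.8284, so e_1 = (-0.7071, 0.7071, 0.0000).
r_{12} = e_1·c_2 = 0.7071.

r_{12} = 0.7071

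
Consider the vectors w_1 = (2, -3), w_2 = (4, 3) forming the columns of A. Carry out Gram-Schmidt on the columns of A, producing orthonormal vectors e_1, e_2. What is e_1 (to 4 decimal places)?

e_1 = (0.5547, -0.8321)

e_1 = w_1/‖w_1‖ = (2, -3)/3.6056 = (0.5547, -0.8321).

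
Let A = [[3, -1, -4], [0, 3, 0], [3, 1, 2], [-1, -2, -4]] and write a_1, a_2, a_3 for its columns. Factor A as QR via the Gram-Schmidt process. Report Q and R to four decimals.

a_1 = (3, 0, 3, -1); ‖a_1‖ = 4.3589, so q_1 = (0.6882, 0.0000, 0.6882, -0.2294).
q_1·a_2 = 0.6882·(-1) + 0.0000·3 + 0.6882·1 + (-0.2294)·(-2) = 0.4588.
u_2 = a_2 − 0.4588·q_1 = (-1.3158, 3.0000, 0.6842, -1.8947).
‖u_2‖ = 3.8457, so q_2 = (-0.3421, 0.7801, 0.1779, -0.4927).
q_1·a_3 = 0.6882·(-4) + 0.0000·0 + 0.6882·2 + (-0.2294)·(-4) = -0.4588; q_2·a_3 = (-0.3421)·(-4) + 0.7801·0 + 0.1779·2 + (-0.4927)·(-4) = 3.6952.
u_3 = a_3 + 0.4588·q_1 − 3.6952·q_2 = (-2.4199, -2.8826, 1.6584, -2.2847).
‖u_3‖ = 4.7048, so q_3 = (-0.5144, -0.6127, 0.3525, -0.4856).

Q = [[0.6882, -0.3421, -0.5144], [0.0000, 0.7801, -0.6127], [0.6882, 0.1779, 0.3525], [-0.2294, -0.4927, -0.4856]], R = [[4.3589, 0.4588, -0.4588], [0.0000, 3.8457, 3.6952], [0.0000, 0.0000, 4.7048]]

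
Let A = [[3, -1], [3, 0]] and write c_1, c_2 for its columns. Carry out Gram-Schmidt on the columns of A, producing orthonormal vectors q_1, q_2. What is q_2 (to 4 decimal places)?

c_1 = (3, 3); ‖c_1‖ = 4.2426, so q_1 = (0.7071, 0.7071).
q_1·c_2 = 0.7071·(-1) + 0.7071·0 = -0.7071.
u_2 = c_2 + 0.7071·q_1 = (-0.5000, 0.5000).
‖u_2‖ = 0.7071, so q_2 = (-0.7071, 0.7071).

q_2 = (-0.7071, 0.7071)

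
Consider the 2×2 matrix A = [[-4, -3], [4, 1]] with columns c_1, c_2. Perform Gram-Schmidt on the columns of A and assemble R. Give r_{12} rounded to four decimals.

c_1 = (-4, 4); ‖c_1‖ = 5.6569, so e_1 = (-0.7071, 0.7071).
r_{12} = e_1·c_2 = 2.8284.

r_{12} = 2.8284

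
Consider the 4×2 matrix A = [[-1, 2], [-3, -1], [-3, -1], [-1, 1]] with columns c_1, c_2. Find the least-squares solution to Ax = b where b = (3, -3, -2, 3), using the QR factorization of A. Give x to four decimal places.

x = (0.1603, 1.9313)

q_1 = c_1/‖c_1‖ = (-1, -3, -3, -1)/4.4721 = (-0.2236, -0.6708, -0.6708, -0.2236).
r_{12} = q_1·c_2 = 0.6708.
u_2 = c_2 − 0.6708·q_1 = (2.1500, -0.5500, -0.5500, 1.1500).
‖u_2‖ = 2.5593, so q_2 = (0.8401, -0.2149, -0.2149, 0.4493).
Qᵀb = (2.0125, 4.9428).
Back-substitute: x_2 = 4.9428/2.5593 = 1.9313.
x_1 = (2.0125 − 0.6708·1.9313)/4.4721 = 0.1603.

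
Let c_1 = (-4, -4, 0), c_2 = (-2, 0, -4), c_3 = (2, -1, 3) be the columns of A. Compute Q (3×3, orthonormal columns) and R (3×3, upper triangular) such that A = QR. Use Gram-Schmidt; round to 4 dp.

Q = [[-0.7071, -0.2357, 0.6667], [-0.7071, 0.2357, -0.6667], [0.0000, -0.9428, -0.3333]], R = [[5.6569, 1.4142, -0.7071], [0.0000, 4.2426, -3.5355], [0.0000, 0.0000, 1.0000]]

c_1 = (-4, -4, 0); ‖c_1‖ = 5.6569, so q_1 = (-0.7071, -0.7071, 0.0000).
q_1·c_2 = (-0.7071)·(-2) + (-0.7071)·0 + 0.0000·(-4) = 1.4142.
u_2 = c_2 − 1.4142·q_1 = (-1.0000, 1.0000, -4.0000).
‖u_2‖ = 4.2426, so q_2 = (-0.2357, 0.2357, -0.9428).
q_1·c_3 = (-0.7071)·2 + (-0.7071)·(-1) + 0.0000·3 = -0.7071; q_2·c_3 = (-0.2357)·2 + 0.2357·(-1) + (-0.9428)·3 = -3.5355.
u_3 = c_3 + 0.7071·q_1 + 3.5355·q_2 = (0.6667, -0.6667, -0.3333).
‖u_3‖ = 1.0000, so q_3 = (0.6667, -0.6667, -0.3333).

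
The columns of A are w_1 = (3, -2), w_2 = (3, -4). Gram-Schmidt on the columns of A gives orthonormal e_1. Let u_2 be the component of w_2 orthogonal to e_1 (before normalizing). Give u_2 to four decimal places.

u_2 = (-0.9231, -1.3846)

e_1 = w_1/‖w_1‖ = (3, -2)/3.6056 = (0.8321, -0.5547).
r_{12} = e_1·w_2 = 4.7150.
u_2 = w_2 − 4.7150·e_1 = (-0.9231, -1.3846).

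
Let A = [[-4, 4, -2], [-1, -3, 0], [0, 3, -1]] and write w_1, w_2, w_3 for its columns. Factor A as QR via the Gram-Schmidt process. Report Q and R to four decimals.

w_1 = (-4, -1, 0); ‖w_1‖ = 4.1231, so q_1 = (-0.9701, -0.2425, 0.0000).
q_1·w_2 = (-0.9701)·4 + (-0.2425)·(-3) + 0.0000·3 = -3.1530.
u_2 = w_2 + 3.1530·q_1 = (0.9412, -3.7647, 3.0000).
‖u_2‖ = 4.9050, so q_2 = (0.1919, -0.7675, 0.6116).
q_1·w_3 = (-0.9701)·(-2) + (-0.2425)·0 + 0.0000·(-1) = 1.9403; q_2·w_3 = 0.1919·(-2) + (-0.7675)·0 + 0.6116·(-1) = -0.9954.
u_3 = w_3 − 1.9403·q_1 + 0.9954·q_2 = (0.0733, -0.2934, -0.3912).
‖u_3‖ = 0.4945, so q_3 = (0.1483, -0.5934, -0.7911).

Q = [[-0.9701, 0.1919, 0.1483], [-0.2425, -0.7675, -0.5934], [0.0000, 0.6116, -0.7911]], R = [[4.1231, -3.1530, 1.9403], [0.0000, 4.9050, -0.9954], [0.0000, 0.0000, 0.4945]]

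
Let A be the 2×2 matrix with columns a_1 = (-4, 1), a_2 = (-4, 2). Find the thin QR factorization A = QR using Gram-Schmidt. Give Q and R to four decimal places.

Q = [[-0.9701, 0.2425], [0.2425, 0.9701]], R = [[4.1231, 4.3656], [0.0000, 0.9701]]

a_1 = (-4, 1); ‖a_1‖ = 4.1231, so q_1 = (-0.9701, 0.2425).
q_1·a_2 = (-0.9701)·(-4) + 0.2425·2 = 4.3656.
u_2 = a_2 − 4.3656·q_1 = (0.2353, 0.9412).
‖u_2‖ = 0.9701, so q_2 = (0.2425, 0.9701).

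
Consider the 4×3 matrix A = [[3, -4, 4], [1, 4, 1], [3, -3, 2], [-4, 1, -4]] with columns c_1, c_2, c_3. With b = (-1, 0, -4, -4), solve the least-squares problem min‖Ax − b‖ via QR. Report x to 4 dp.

c_1 = (3, 1, 3, -4); ‖c_1‖ = 5.9161, so e_1 = (0.5071, 0.1690, 0.5071, -0.6761).
e_1·c_2 = 0.5071·(-4) + 0.1690·4 + 0.5071·(-3) + (-0.6761)·1 = -3.5496.
u_2 = c_2 + 3.5496·e_1 = (-2.2000, 4.6000, -1.2000, -1.4000).
‖u_2‖ = 5.4222, so e_2 = (-0.4057, 0.8484, -0.2213, -0.2582).
e_1·c_3 = 0.5071·4 + 0.1690·1 + 0.5071·2 + (-0.6761)·(-4) = 5.9161; e_2·c_3 = (-0.4057)·4 + 0.8484·1 + (-0.2213)·2 + (-0.2582)·(-4) = -0.1844.
u_3 = c_3 − 5.9161·e_1 + 0.1844·e_2 = (0.9252, 0.1565, -1.0408, -0.0476).
‖u_3‖ = 1.4021, so e_3 = (0.6598, 0.1116, -0.7423, -0.0340).
Qᵀb = (0.1690, 2.3238, 2.4452).
Back-substitute: x_3 = 2.4452/1.4021 = 1.7439.
x_2 = (2.3238 + 0.1844·1.7439)/5.4222 = 0.4879.
x_1 = (0.1690 + 3.5496·0.4879 − 5.9161·1.7439)/5.9161 = -1.4226.

x = (-1.4226, 0.4879, 1.7439)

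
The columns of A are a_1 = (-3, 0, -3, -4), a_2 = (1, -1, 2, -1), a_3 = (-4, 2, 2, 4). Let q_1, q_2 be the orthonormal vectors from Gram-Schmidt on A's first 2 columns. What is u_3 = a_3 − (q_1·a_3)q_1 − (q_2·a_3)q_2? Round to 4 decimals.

a_1 = (-3, 0, -3, -4); ‖a_1‖ = 5.8310, so q_1 = (-0.5145, 0.0000, -0.5145, -0.6860).
q_1·a_2 = (-0.5145)·1 + 0.0000·(-1) + (-0.5145)·2 + (-0.6860)·(-1) = -0.8575.
u_2 = a_2 + 0.8575·q_1 = (0.5588, -1.0000, 1.5588, -1.5882).
‖u_2‖ = 2.5029, so q_2 = (0.2233, -0.3995, 0.6228, -0.6345).
q_1·a_3 = (-0.5145)·(-4) + 0.0000·2 + (-0.5145)·2 + (-0.6860)·4 = -1.7150; q_2·a_3 = 0.2233·(-4) + (-0.3995)·2 + 0.6228·2 + (-0.6345)·4 = -2.9847.
u_3 = a_3 + 1.7150·q_1 + 2.9847·q_2 = (-4.2160, 0.8075, 2.9765, 0.9296).

u_3 = (-4.2160, 0.8075, 2.9765, 0.9296)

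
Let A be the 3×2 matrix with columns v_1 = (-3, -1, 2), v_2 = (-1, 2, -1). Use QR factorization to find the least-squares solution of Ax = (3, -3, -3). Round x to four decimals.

v_1 = (-3, -1, 2); ‖v_1‖ = 3.7417, so e_1 = (-0.8018, -0.2673, 0.5345).
e_1·v_2 = (-0.8018)·(-1) + (-0.2673)·2 + 0.5345·(-1) = -0.2673.
u_2 = v_2 + 0.2673·e_1 = (-1.2143, 1.9286, -0.8571).
‖u_2‖ = 2.4349, so e_2 = (-0.4987, 0.7921, -0.3520).
Qᵀb = (-3.2071, -2.8162).
Back-substitute: x_2 = -2.8162/2.4349 = -1.1566.
x_1 = (-3.2071 + 0.2673·(-1.1566))/3.7417 = -0.9398.

x = (-0.9398, -1.1566)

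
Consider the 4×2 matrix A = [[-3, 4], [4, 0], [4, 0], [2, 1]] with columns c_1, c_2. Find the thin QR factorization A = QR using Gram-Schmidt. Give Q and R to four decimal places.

c_1 = (-3, 4, 4, 2); ‖c_1‖ = 6.7082, so e_1 = (-0.4472, 0.5963, 0.5963, 0.2981).
e_1·c_2 = (-0.4472)·4 + 0.5963·0 + 0.5963·0 + 0.2981·1 = -1.4907.
u_2 = c_2 + 1.4907·e_1 = (3.3333, 0.8889, 0.8889, 1.4444).
‖u_2‖ = 3.8442, so e_2 = (0.8671, 0.2312, 0.2312, 0.3757).

Q = [[-0.4472, 0.8671], [0.5963, 0.2312], [0.5963, 0.2312], [0.2981, 0.3757]], R = [[6.7082, -1.4907], [0.0000, 3.8442]]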